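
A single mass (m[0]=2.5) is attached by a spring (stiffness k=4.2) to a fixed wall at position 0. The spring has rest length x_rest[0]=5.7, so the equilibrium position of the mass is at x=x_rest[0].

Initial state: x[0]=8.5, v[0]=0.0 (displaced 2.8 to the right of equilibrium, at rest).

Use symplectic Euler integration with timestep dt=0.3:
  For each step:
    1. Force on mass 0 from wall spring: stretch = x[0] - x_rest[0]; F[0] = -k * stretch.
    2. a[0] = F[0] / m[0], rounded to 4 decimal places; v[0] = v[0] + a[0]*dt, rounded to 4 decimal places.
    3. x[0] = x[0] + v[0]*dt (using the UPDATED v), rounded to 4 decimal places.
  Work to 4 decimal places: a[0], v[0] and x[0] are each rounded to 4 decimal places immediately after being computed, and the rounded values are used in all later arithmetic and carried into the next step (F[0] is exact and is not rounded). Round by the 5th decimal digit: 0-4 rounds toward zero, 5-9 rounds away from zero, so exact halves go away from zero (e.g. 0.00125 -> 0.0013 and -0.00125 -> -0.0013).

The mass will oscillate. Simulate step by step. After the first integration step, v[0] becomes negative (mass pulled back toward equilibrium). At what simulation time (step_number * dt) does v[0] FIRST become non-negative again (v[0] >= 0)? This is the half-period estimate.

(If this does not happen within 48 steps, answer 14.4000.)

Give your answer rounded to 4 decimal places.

Answer: 2.7000

Derivation:
Step 0: x=[8.5000] v=[0.0000]
Step 1: x=[8.0766] v=[-1.4112]
Step 2: x=[7.2939] v=[-2.6090]
Step 3: x=[6.2702] v=[-3.4123]
Step 4: x=[5.1603] v=[-3.6997]
Step 5: x=[4.1320] v=[-3.4277]
Step 6: x=[3.3408] v=[-2.6374]
Step 7: x=[2.9063] v=[-1.4484]
Step 8: x=[2.8942] v=[-0.0404]
Step 9: x=[3.3063] v=[1.3737]
First v>=0 after going negative at step 9, time=2.7000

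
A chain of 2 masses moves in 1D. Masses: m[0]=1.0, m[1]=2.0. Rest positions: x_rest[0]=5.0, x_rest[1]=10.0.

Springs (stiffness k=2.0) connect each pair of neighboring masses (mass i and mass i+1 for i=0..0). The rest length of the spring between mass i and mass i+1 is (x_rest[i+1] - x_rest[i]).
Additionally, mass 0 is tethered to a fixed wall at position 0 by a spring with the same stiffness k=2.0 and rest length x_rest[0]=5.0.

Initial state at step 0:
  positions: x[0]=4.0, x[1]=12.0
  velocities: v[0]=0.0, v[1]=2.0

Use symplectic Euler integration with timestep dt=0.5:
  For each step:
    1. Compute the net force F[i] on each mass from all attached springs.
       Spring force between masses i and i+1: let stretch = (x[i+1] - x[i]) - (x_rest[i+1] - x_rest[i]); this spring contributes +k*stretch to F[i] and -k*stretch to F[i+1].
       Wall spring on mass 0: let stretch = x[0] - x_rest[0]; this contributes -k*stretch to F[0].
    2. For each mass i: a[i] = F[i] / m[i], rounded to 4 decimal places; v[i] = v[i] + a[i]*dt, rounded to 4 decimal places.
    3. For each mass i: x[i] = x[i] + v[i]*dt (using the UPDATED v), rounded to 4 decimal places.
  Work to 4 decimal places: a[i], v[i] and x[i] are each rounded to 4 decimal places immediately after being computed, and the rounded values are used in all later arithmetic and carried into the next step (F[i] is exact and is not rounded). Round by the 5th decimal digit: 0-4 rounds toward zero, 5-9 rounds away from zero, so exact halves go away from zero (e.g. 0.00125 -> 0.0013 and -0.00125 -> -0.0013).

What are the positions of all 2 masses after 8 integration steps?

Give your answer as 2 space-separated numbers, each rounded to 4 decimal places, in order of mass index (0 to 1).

Step 0: x=[4.0000 12.0000] v=[0.0000 2.0000]
Step 1: x=[6.0000 12.2500] v=[4.0000 0.5000]
Step 2: x=[8.1250 12.1875] v=[4.2500 -0.1250]
Step 3: x=[8.2188 12.3594] v=[0.1875 0.3438]
Step 4: x=[6.2735 12.7462] v=[-3.8907 0.7735]
Step 5: x=[4.4278 12.7648] v=[-3.6915 0.0372]
Step 6: x=[4.5367 11.9492] v=[0.2177 -1.6313]
Step 7: x=[6.0835 10.5304] v=[3.0935 -2.8376]
Step 8: x=[6.8120 9.2499] v=[1.4569 -2.5611]

Answer: 6.8120 9.2499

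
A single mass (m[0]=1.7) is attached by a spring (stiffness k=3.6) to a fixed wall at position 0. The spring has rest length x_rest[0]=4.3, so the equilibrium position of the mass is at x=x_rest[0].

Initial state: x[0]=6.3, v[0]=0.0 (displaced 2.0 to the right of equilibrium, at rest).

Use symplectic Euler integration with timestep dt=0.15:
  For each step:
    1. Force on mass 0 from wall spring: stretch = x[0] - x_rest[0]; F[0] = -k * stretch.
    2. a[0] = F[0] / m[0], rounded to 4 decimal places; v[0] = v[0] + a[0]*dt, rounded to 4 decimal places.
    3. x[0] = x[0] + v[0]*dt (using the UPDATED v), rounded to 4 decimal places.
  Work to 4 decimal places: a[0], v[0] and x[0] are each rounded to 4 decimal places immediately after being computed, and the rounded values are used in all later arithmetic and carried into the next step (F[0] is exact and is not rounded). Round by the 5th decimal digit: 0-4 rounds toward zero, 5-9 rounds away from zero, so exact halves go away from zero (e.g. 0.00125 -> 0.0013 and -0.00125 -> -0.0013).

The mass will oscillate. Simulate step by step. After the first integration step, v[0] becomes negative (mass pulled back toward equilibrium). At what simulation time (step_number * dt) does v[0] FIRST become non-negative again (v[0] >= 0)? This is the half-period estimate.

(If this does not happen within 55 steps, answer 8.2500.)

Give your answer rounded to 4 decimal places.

Step 0: x=[6.3000] v=[0.0000]
Step 1: x=[6.2047] v=[-0.6353]
Step 2: x=[6.0187] v=[-1.2403]
Step 3: x=[5.7508] v=[-1.7862]
Step 4: x=[5.4138] v=[-2.2470]
Step 5: x=[5.0237] v=[-2.6008]
Step 6: x=[4.5991] v=[-2.8307]
Step 7: x=[4.1602] v=[-2.9257]
Step 8: x=[3.7280] v=[-2.8813]
Step 9: x=[3.3231] v=[-2.6996]
Step 10: x=[2.9647] v=[-2.3893]
Step 11: x=[2.6699] v=[-1.9651]
Step 12: x=[2.4528] v=[-1.4473]
Step 13: x=[2.3237] v=[-0.8605]
Step 14: x=[2.2888] v=[-0.2327]
Step 15: x=[2.3497] v=[0.4062]
First v>=0 after going negative at step 15, time=2.2500

Answer: 2.2500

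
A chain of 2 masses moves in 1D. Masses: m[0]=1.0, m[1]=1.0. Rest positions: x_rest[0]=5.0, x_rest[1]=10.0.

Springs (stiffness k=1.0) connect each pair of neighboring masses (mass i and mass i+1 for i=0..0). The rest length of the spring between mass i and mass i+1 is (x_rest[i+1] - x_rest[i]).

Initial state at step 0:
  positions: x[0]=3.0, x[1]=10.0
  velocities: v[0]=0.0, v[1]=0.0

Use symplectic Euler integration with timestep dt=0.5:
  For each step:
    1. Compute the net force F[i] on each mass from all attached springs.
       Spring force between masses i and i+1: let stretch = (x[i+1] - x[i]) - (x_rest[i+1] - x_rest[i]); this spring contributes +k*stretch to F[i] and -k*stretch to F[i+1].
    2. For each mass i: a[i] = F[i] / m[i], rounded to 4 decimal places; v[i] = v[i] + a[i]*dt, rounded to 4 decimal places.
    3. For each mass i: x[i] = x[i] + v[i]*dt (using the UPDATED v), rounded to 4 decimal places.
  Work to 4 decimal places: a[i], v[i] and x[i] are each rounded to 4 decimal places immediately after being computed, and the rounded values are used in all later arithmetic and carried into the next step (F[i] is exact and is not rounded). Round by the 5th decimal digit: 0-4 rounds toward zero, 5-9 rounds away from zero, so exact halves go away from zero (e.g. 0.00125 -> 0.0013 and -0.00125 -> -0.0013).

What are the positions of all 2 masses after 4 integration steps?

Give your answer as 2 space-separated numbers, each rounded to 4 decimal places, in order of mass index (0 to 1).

Answer: 5.0625 7.9375

Derivation:
Step 0: x=[3.0000 10.0000] v=[0.0000 0.0000]
Step 1: x=[3.5000 9.5000] v=[1.0000 -1.0000]
Step 2: x=[4.2500 8.7500] v=[1.5000 -1.5000]
Step 3: x=[4.8750 8.1250] v=[1.2500 -1.2500]
Step 4: x=[5.0625 7.9375] v=[0.3750 -0.3750]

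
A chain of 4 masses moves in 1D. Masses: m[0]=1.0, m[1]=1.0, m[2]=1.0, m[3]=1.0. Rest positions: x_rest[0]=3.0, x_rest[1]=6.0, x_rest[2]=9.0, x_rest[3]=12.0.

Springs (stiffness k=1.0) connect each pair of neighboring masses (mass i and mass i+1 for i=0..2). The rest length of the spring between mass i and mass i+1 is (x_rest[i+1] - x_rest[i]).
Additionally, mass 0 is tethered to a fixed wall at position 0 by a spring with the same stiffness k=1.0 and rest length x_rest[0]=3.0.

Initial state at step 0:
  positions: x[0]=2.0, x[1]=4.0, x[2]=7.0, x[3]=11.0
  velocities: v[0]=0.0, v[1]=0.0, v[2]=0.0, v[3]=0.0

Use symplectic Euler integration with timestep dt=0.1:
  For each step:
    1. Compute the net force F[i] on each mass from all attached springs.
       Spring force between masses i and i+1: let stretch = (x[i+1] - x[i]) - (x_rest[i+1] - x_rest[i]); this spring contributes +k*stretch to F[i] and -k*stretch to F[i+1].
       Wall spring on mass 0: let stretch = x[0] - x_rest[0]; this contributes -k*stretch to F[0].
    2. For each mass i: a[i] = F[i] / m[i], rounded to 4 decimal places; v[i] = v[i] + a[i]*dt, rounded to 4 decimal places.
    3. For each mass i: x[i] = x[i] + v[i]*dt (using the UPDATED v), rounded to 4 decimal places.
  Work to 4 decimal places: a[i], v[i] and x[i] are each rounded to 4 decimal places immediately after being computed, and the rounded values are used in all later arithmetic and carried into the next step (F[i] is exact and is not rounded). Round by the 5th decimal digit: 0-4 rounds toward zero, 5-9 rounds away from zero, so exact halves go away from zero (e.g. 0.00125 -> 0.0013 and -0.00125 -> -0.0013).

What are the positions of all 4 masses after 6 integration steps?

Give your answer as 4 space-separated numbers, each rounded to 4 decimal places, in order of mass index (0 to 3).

Step 0: x=[2.0000 4.0000 7.0000 11.0000] v=[0.0000 0.0000 0.0000 0.0000]
Step 1: x=[2.0000 4.0100 7.0100 10.9900] v=[0.0000 0.1000 0.1000 -0.1000]
Step 2: x=[2.0001 4.0299 7.0298 10.9702] v=[0.0010 0.1990 0.1980 -0.1980]
Step 3: x=[2.0005 4.0595 7.0590 10.9410] v=[0.0040 0.2960 0.2921 -0.2920]
Step 4: x=[2.0015 4.0985 7.0970 10.9030] v=[0.0099 0.3901 0.3804 -0.3802]
Step 5: x=[2.0035 4.1465 7.1431 10.8569] v=[0.0195 0.4803 0.4612 -0.4608]
Step 6: x=[2.0069 4.2031 7.1964 10.8037] v=[0.0335 0.5657 0.5329 -0.5322]

Answer: 2.0069 4.2031 7.1964 10.8037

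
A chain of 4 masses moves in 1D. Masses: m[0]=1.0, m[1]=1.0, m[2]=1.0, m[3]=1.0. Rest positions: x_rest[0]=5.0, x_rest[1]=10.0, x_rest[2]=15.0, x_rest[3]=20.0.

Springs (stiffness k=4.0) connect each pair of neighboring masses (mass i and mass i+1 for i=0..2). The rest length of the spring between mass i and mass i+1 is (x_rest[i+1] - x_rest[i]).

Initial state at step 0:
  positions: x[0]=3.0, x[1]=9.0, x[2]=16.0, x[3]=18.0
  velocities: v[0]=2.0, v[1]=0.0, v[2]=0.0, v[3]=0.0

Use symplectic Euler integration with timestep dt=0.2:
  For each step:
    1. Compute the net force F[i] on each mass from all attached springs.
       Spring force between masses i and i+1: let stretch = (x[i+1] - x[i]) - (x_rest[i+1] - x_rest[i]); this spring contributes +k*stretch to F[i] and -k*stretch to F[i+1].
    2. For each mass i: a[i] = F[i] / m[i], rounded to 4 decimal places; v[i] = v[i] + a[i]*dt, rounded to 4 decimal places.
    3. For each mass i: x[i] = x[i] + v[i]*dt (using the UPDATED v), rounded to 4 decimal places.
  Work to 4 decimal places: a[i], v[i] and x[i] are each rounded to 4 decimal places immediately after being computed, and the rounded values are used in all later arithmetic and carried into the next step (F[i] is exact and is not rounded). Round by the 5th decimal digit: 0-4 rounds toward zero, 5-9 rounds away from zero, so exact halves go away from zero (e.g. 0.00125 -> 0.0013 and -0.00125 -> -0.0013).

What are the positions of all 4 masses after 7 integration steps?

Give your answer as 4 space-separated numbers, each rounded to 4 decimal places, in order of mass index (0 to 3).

Answer: 5.9642 9.0496 14.7996 18.9865

Derivation:
Step 0: x=[3.0000 9.0000 16.0000 18.0000] v=[2.0000 0.0000 0.0000 0.0000]
Step 1: x=[3.5600 9.1600 15.2000 18.4800] v=[2.8000 0.8000 -4.0000 2.4000]
Step 2: x=[4.2160 9.3904 13.9584 19.2352] v=[3.2800 1.1520 -6.2080 3.7760]
Step 3: x=[4.8999 9.5238 12.8302 19.9461] v=[3.4195 0.6669 -5.6410 3.5546]
Step 4: x=[5.5236 9.4464 12.3115 20.3185] v=[3.1186 -0.3871 -2.5934 1.8619]
Step 5: x=[5.9750 9.1997 12.6155 20.2098] v=[2.2568 -1.2333 1.5201 -0.5437]
Step 6: x=[6.1423 8.9836 13.5881 19.6860] v=[0.8366 -1.0804 4.8629 -2.6191]
Step 7: x=[5.9642 9.0496 14.7996 18.9865] v=[-0.8904 0.3302 6.0576 -3.4974]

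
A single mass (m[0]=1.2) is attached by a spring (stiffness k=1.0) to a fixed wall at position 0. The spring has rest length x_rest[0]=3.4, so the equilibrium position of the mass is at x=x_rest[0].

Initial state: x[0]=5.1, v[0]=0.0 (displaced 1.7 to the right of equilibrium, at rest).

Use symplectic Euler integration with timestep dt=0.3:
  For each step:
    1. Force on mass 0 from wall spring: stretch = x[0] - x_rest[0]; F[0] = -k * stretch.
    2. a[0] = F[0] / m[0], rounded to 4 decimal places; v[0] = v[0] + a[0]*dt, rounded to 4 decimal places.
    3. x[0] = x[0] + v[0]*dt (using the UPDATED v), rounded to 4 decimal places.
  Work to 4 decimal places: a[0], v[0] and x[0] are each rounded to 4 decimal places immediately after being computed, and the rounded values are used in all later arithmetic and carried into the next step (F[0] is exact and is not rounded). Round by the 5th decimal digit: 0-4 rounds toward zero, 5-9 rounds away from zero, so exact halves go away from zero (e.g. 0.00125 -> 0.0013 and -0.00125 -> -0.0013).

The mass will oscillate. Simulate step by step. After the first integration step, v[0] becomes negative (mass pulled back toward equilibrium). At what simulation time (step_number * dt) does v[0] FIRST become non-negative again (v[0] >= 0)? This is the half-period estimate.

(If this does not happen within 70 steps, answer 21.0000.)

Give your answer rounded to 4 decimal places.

Answer: 3.6000

Derivation:
Step 0: x=[5.1000] v=[0.0000]
Step 1: x=[4.9725] v=[-0.4250]
Step 2: x=[4.7271] v=[-0.8181]
Step 3: x=[4.3821] v=[-1.1499]
Step 4: x=[3.9635] v=[-1.3954]
Step 5: x=[3.5026] v=[-1.5363]
Step 6: x=[3.0340] v=[-1.5620]
Step 7: x=[2.5929] v=[-1.4705]
Step 8: x=[2.2123] v=[-1.2687]
Step 9: x=[1.9208] v=[-0.9718]
Step 10: x=[1.7402] v=[-0.6020]
Step 11: x=[1.6841] v=[-0.1870]
Step 12: x=[1.7567] v=[0.2420]
First v>=0 after going negative at step 12, time=3.6000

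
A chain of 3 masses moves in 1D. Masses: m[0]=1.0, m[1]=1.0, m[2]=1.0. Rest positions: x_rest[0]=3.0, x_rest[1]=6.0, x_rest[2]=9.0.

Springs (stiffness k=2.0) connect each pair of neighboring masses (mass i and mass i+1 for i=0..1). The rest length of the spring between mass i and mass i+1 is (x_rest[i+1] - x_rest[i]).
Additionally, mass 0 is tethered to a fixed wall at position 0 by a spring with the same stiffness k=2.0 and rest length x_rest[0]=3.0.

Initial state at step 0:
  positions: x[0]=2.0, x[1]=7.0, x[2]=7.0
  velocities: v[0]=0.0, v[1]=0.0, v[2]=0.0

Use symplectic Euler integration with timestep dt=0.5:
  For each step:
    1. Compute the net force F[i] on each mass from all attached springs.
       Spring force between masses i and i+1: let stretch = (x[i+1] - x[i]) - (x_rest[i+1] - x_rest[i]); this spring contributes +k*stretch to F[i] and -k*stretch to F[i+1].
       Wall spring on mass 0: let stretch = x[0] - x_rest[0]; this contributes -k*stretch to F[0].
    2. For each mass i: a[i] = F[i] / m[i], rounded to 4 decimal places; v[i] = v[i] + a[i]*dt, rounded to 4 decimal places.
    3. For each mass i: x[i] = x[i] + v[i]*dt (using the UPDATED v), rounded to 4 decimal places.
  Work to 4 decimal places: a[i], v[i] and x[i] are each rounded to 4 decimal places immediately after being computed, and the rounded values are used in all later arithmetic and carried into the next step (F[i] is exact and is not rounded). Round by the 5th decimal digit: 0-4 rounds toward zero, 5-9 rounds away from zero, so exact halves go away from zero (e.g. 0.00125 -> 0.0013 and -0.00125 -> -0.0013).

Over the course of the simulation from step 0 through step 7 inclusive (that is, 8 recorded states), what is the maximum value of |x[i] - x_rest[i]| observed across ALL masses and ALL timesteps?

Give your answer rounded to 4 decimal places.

Answer: 2.5000

Derivation:
Step 0: x=[2.0000 7.0000 7.0000] v=[0.0000 0.0000 0.0000]
Step 1: x=[3.5000 4.5000 8.5000] v=[3.0000 -5.0000 3.0000]
Step 2: x=[3.7500 3.5000 9.5000] v=[0.5000 -2.0000 2.0000]
Step 3: x=[2.0000 5.6250 9.0000] v=[-3.5000 4.2500 -1.0000]
Step 4: x=[1.0625 7.6250 8.3125] v=[-1.8750 4.0000 -1.3750]
Step 5: x=[2.8750 6.6875 8.7813] v=[3.6250 -1.8750 0.9375]
Step 6: x=[5.1563 4.8907 9.7032] v=[4.5625 -3.5937 1.8437]
Step 7: x=[4.7266 5.6329 9.7188] v=[-0.8594 1.4844 0.0312]
Max displacement = 2.5000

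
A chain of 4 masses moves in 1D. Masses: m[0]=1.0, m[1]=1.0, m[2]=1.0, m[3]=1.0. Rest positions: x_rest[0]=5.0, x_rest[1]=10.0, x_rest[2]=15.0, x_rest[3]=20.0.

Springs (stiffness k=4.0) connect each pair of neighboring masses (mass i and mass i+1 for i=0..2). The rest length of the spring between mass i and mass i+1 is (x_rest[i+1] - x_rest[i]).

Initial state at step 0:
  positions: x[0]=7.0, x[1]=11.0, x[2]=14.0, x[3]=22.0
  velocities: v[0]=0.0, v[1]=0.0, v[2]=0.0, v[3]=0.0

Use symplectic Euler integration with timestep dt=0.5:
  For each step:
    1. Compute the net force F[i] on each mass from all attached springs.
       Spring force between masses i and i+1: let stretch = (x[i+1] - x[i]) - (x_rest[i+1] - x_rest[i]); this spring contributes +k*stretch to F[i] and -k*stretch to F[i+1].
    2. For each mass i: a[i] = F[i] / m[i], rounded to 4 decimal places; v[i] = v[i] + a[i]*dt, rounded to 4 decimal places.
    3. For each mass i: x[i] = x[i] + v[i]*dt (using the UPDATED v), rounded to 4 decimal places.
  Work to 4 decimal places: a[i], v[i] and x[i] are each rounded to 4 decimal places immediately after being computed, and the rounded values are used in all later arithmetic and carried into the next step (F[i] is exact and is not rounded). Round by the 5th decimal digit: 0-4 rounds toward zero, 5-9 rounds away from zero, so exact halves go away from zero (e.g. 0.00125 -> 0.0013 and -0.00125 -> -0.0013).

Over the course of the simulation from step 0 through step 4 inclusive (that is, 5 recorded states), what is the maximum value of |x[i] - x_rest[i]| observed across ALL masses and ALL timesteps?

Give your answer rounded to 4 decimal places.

Step 0: x=[7.0000 11.0000 14.0000 22.0000] v=[0.0000 0.0000 0.0000 0.0000]
Step 1: x=[6.0000 10.0000 19.0000 19.0000] v=[-2.0000 -2.0000 10.0000 -6.0000]
Step 2: x=[4.0000 14.0000 15.0000 21.0000] v=[-4.0000 8.0000 -8.0000 4.0000]
Step 3: x=[7.0000 9.0000 16.0000 22.0000] v=[6.0000 -10.0000 2.0000 2.0000]
Step 4: x=[7.0000 9.0000 16.0000 22.0000] v=[0.0000 0.0000 0.0000 0.0000]
Max displacement = 4.0000

Answer: 4.0000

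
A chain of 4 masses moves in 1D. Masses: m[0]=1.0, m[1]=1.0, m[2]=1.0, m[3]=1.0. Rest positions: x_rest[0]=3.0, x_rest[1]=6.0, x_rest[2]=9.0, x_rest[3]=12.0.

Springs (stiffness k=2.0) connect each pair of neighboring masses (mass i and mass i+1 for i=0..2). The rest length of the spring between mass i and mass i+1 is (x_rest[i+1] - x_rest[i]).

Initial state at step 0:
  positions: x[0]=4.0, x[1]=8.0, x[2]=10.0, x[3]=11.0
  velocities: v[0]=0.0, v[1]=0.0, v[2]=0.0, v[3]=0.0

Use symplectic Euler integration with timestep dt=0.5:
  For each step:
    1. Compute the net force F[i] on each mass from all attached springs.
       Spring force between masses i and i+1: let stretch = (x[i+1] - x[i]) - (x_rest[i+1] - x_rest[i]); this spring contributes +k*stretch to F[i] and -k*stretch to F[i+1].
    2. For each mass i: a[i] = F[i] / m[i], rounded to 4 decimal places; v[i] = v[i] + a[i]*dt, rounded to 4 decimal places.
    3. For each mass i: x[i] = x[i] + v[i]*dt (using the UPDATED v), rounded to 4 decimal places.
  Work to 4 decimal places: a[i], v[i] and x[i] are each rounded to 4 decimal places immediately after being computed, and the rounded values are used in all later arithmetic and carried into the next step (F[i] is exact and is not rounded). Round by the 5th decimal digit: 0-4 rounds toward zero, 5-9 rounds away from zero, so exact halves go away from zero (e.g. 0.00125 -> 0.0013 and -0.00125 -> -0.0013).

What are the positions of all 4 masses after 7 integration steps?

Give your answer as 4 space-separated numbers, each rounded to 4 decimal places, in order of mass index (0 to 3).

Answer: 3.1563 6.4688 10.0313 13.3438

Derivation:
Step 0: x=[4.0000 8.0000 10.0000 11.0000] v=[0.0000 0.0000 0.0000 0.0000]
Step 1: x=[4.5000 7.0000 9.5000 12.0000] v=[1.0000 -2.0000 -1.0000 2.0000]
Step 2: x=[4.7500 6.0000 9.0000 13.2500] v=[0.5000 -2.0000 -1.0000 2.5000]
Step 3: x=[4.1250 5.8750 9.1250 13.8750] v=[-1.2500 -0.2500 0.2500 1.2500]
Step 4: x=[2.8750 6.5000 10.0000 13.6250] v=[-2.5000 1.2500 1.7500 -0.5000]
Step 5: x=[1.9375 7.0625 10.9375 13.0625] v=[-1.8750 1.1250 1.8750 -1.1250]
Step 6: x=[2.0625 7.0000 11.0000 12.9375] v=[0.2500 -0.1250 0.1250 -0.2500]
Step 7: x=[3.1563 6.4688 10.0313 13.3438] v=[2.1875 -1.0625 -1.9375 0.8125]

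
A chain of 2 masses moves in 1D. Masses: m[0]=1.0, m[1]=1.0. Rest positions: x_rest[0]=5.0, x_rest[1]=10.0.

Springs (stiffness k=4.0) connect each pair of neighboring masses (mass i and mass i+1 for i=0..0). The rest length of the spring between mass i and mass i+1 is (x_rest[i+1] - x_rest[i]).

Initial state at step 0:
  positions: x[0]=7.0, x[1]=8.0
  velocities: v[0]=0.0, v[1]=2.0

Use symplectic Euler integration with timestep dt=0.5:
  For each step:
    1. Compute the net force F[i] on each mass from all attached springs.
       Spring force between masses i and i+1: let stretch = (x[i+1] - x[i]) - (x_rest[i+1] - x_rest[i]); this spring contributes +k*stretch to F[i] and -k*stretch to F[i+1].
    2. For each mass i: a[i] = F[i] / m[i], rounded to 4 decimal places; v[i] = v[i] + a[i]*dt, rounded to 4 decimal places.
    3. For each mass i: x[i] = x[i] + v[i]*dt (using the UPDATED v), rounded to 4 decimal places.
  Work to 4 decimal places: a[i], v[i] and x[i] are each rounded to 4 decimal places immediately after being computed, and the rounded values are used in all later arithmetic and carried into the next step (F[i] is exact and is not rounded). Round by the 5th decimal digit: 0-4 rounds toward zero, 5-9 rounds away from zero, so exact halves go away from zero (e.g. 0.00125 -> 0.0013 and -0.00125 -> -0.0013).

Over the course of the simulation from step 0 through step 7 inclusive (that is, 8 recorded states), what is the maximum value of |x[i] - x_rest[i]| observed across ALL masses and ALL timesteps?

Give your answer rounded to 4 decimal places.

Answer: 6.0000

Derivation:
Step 0: x=[7.0000 8.0000] v=[0.0000 2.0000]
Step 1: x=[3.0000 13.0000] v=[-8.0000 10.0000]
Step 2: x=[4.0000 13.0000] v=[2.0000 0.0000]
Step 3: x=[9.0000 9.0000] v=[10.0000 -8.0000]
Step 4: x=[9.0000 10.0000] v=[0.0000 2.0000]
Step 5: x=[5.0000 15.0000] v=[-8.0000 10.0000]
Step 6: x=[6.0000 15.0000] v=[2.0000 0.0000]
Step 7: x=[11.0000 11.0000] v=[10.0000 -8.0000]
Max displacement = 6.0000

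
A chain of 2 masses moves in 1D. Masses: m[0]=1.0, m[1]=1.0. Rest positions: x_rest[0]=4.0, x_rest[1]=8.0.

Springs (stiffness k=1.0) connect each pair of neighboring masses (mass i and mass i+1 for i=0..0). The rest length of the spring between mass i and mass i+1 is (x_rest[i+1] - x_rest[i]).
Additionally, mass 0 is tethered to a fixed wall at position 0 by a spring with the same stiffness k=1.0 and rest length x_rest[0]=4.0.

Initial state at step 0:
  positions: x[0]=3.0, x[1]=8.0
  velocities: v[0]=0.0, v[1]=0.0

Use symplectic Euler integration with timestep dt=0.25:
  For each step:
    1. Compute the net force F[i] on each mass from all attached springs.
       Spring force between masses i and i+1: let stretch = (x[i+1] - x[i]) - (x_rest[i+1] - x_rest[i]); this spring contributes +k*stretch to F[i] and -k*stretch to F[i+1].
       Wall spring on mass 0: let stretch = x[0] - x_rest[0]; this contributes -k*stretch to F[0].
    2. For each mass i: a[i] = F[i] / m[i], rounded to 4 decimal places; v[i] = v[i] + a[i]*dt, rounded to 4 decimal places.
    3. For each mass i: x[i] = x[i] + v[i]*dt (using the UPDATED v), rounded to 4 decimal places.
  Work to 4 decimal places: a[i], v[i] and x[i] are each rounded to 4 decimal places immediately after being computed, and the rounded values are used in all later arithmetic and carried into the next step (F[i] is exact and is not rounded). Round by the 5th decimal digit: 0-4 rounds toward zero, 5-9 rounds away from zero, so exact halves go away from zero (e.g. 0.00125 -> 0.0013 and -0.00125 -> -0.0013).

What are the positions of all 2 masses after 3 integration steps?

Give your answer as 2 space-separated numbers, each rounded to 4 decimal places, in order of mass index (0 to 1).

Answer: 3.6556 7.6816

Derivation:
Step 0: x=[3.0000 8.0000] v=[0.0000 0.0000]
Step 1: x=[3.1250 7.9375] v=[0.5000 -0.2500]
Step 2: x=[3.3555 7.8242] v=[0.9219 -0.4531]
Step 3: x=[3.6556 7.6816] v=[1.2002 -0.5703]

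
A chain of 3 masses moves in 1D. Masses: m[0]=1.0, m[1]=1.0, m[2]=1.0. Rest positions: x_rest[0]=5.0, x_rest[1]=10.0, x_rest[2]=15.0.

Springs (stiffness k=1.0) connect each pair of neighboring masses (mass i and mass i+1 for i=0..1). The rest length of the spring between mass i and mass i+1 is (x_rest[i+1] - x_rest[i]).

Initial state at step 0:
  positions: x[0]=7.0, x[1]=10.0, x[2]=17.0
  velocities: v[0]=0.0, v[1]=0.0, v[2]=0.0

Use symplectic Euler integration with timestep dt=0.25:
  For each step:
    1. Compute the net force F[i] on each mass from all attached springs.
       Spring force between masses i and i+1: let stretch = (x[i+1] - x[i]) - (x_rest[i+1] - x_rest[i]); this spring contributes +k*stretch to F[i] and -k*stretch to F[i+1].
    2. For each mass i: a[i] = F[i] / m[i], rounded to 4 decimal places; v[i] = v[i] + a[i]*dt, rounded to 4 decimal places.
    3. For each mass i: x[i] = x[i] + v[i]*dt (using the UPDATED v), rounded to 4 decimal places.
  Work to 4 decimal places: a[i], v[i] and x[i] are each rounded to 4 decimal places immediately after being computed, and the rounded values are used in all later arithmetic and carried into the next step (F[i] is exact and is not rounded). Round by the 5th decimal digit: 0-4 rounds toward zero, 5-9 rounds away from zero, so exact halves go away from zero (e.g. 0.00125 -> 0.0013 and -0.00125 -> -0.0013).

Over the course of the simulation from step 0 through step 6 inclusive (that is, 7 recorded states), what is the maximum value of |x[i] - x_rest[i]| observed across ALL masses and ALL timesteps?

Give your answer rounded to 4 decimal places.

Answer: 2.6363

Derivation:
Step 0: x=[7.0000 10.0000 17.0000] v=[0.0000 0.0000 0.0000]
Step 1: x=[6.8750 10.2500 16.8750] v=[-0.5000 1.0000 -0.5000]
Step 2: x=[6.6484 10.7031 16.6484] v=[-0.9063 1.8125 -0.9063]
Step 3: x=[6.3628 11.2744 16.3628] v=[-1.1426 2.2852 -1.1426]
Step 4: x=[6.0716 11.8568 16.0716] v=[-1.1647 2.3294 -1.1647]
Step 5: x=[5.8295 12.3410 15.8295] v=[-0.9684 1.9368 -0.9684]
Step 6: x=[5.6819 12.6363 15.6819] v=[-0.5905 1.1811 -0.5905]
Max displacement = 2.6363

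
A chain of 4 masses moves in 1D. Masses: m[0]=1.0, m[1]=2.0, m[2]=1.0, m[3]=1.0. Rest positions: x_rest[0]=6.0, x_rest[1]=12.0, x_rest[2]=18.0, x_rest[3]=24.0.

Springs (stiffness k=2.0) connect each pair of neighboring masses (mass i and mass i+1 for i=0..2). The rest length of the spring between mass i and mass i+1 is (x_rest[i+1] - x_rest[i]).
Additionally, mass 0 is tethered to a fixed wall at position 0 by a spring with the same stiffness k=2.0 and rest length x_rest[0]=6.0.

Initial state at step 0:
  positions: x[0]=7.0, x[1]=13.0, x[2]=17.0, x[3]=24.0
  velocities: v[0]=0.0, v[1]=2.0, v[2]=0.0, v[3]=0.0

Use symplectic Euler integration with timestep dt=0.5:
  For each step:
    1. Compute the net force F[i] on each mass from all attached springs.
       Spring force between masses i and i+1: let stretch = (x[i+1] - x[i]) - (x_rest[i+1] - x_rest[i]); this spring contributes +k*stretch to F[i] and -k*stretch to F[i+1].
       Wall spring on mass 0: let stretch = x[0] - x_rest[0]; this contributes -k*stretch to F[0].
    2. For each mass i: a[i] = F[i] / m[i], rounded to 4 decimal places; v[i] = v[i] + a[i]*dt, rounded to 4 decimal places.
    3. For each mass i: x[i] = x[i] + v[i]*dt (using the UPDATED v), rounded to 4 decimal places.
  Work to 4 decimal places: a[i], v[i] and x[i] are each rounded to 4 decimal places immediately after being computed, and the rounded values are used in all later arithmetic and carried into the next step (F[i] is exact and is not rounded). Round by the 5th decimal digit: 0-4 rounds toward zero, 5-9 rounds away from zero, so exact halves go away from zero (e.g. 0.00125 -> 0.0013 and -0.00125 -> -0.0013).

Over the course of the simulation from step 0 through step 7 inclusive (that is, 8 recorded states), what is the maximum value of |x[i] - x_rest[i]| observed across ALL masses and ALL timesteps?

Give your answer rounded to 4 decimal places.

Step 0: x=[7.0000 13.0000 17.0000 24.0000] v=[0.0000 2.0000 0.0000 0.0000]
Step 1: x=[6.5000 13.5000 18.5000 23.5000] v=[-1.0000 1.0000 3.0000 -1.0000]
Step 2: x=[6.2500 13.5000 20.0000 23.5000] v=[-0.5000 0.0000 3.0000 0.0000]
Step 3: x=[6.5000 13.3125 20.0000 24.7500] v=[0.5000 -0.3750 0.0000 2.5000]
Step 4: x=[6.9063 13.0938 19.0313 26.6250] v=[0.8125 -0.4375 -1.9375 3.7500]
Step 5: x=[6.9532 12.8126 18.8907 27.7032] v=[0.0937 -0.5625 -0.2813 2.1563]
Step 6: x=[6.4532 12.5860 20.1173 27.3751] v=[-1.0001 -0.4532 2.4531 -0.6562]
Step 7: x=[5.7930 12.7091 21.2071 26.4181] v=[-1.3205 0.2461 2.1796 -1.9140]
Max displacement = 3.7032

Answer: 3.7032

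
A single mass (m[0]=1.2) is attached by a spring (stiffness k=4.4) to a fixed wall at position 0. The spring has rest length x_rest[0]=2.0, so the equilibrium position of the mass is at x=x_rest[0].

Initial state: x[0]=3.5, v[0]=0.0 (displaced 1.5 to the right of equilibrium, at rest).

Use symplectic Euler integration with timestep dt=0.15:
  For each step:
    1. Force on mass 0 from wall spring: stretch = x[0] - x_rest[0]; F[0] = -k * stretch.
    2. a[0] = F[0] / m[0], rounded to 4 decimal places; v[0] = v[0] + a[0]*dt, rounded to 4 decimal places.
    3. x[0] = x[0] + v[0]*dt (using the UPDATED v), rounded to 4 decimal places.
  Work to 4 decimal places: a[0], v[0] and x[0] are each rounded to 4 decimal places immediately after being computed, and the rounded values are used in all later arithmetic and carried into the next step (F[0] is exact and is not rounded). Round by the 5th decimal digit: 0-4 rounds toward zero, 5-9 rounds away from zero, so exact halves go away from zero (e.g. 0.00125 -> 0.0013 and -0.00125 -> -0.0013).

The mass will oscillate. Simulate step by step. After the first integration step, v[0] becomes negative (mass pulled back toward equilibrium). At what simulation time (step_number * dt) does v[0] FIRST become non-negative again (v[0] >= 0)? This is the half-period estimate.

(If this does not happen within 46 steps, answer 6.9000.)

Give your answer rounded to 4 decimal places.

Answer: 1.6500

Derivation:
Step 0: x=[3.5000] v=[0.0000]
Step 1: x=[3.3763] v=[-0.8250]
Step 2: x=[3.1390] v=[-1.5820]
Step 3: x=[2.8077] v=[-2.2084]
Step 4: x=[2.4098] v=[-2.6526]
Step 5: x=[1.9781] v=[-2.8780]
Step 6: x=[1.5482] v=[-2.8660]
Step 7: x=[1.1556] v=[-2.6175]
Step 8: x=[0.8326] v=[-2.1531]
Step 9: x=[0.6060] v=[-1.5110]
Step 10: x=[0.4944] v=[-0.7443]
Step 11: x=[0.5070] v=[0.0838]
First v>=0 after going negative at step 11, time=1.6500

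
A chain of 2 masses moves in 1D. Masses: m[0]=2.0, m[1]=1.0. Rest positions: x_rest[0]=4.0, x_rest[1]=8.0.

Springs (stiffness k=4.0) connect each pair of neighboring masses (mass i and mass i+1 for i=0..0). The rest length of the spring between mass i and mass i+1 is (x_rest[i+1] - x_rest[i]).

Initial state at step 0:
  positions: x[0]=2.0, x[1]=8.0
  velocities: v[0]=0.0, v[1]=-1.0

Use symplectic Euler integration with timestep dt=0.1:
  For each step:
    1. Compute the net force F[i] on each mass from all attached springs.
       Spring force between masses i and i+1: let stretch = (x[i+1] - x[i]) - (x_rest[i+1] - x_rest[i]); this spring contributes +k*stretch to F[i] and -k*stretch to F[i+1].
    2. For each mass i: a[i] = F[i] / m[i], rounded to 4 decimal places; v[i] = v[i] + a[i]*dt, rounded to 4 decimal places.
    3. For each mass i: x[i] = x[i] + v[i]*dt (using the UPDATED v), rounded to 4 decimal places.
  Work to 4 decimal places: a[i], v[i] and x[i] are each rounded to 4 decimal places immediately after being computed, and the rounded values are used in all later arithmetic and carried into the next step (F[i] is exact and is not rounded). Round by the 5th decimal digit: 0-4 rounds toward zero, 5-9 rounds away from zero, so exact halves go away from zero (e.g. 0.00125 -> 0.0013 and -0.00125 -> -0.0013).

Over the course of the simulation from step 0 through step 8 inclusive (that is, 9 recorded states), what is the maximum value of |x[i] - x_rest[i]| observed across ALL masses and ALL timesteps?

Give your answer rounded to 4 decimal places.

Answer: 2.5167

Derivation:
Step 0: x=[2.0000 8.0000] v=[0.0000 -1.0000]
Step 1: x=[2.0400 7.8200] v=[0.4000 -1.8000]
Step 2: x=[2.1156 7.5688] v=[0.7560 -2.5120]
Step 3: x=[2.2203 7.2595] v=[1.0466 -3.0933]
Step 4: x=[2.3457 6.9086] v=[1.2544 -3.5090]
Step 5: x=[2.4824 6.5352] v=[1.3670 -3.7342]
Step 6: x=[2.6202 6.1597] v=[1.3776 -3.7553]
Step 7: x=[2.7488 5.8026] v=[1.2855 -3.5711]
Step 8: x=[2.8584 5.4833] v=[1.0963 -3.1926]
Max displacement = 2.5167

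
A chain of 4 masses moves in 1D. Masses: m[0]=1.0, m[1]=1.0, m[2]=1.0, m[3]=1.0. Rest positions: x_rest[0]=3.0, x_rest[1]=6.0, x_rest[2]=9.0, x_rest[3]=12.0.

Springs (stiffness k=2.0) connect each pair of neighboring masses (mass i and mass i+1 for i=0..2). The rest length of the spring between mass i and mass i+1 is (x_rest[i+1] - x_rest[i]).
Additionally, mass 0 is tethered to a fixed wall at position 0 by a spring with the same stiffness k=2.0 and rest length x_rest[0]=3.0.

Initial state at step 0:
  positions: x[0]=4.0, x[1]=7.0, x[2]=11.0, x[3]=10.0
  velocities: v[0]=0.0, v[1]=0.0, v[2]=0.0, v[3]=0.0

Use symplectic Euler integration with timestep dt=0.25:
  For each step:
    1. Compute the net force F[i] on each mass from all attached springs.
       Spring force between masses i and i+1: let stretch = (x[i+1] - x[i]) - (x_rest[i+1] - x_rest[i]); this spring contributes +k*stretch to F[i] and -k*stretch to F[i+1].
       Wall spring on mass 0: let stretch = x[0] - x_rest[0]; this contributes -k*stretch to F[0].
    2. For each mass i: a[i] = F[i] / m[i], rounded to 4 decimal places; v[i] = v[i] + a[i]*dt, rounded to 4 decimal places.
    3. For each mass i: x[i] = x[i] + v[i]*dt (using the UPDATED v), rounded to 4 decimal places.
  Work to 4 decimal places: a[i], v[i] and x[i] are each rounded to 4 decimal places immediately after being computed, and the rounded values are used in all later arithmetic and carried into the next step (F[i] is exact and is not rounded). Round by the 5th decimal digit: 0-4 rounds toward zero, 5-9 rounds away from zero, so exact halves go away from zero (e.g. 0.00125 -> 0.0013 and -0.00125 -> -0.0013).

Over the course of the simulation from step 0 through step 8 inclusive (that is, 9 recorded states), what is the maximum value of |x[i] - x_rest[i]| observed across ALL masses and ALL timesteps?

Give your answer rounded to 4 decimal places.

Step 0: x=[4.0000 7.0000 11.0000 10.0000] v=[0.0000 0.0000 0.0000 0.0000]
Step 1: x=[3.8750 7.1250 10.3750 10.5000] v=[-0.5000 0.5000 -2.5000 2.0000]
Step 2: x=[3.6719 7.2500 9.3594 11.3594] v=[-0.8125 0.5000 -4.0625 3.4375]
Step 3: x=[3.4571 7.1914 8.3301 12.3438] v=[-0.8594 -0.2344 -4.1172 3.9375]
Step 4: x=[3.2769 6.8084 7.6602 13.2015] v=[-0.7208 -1.5322 -2.6797 3.4307]
Step 5: x=[3.1285 6.0904 7.5765 13.7415] v=[-0.5935 -2.8721 -0.3350 2.1601]
Step 6: x=[2.9593 5.1879 8.0776 13.8859] v=[-0.6768 -3.6100 2.0045 0.5776]
Step 7: x=[2.6988 4.3680 8.9436 13.6793] v=[-1.0422 -3.2795 3.4638 -0.8266]
Step 8: x=[2.3096 3.9114 9.8296 13.2557] v=[-1.5570 -1.8263 3.5439 -1.6945]
Max displacement = 2.0886

Answer: 2.0886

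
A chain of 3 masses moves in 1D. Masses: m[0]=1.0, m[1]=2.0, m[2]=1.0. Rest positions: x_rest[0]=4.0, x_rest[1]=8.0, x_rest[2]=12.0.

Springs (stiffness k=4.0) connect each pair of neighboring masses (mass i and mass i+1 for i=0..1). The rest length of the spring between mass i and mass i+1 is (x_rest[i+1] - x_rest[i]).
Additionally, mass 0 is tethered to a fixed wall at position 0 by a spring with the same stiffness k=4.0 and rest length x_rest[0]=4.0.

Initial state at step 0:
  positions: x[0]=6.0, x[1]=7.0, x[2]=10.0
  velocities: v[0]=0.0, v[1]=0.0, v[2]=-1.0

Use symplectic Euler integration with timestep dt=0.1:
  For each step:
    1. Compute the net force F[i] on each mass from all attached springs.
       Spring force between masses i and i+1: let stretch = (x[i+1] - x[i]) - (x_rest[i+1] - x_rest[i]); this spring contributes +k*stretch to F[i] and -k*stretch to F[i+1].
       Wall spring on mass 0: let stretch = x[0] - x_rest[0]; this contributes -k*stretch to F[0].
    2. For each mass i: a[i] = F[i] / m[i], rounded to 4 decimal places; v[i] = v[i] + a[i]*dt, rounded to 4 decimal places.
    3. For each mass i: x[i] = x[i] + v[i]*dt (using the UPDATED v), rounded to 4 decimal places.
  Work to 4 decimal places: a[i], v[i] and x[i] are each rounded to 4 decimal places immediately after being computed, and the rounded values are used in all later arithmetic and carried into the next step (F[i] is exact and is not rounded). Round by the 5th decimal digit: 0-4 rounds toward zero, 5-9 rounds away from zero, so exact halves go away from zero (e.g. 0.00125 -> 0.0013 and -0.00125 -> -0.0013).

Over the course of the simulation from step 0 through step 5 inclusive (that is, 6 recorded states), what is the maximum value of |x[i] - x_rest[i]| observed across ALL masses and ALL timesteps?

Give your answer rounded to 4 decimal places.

Answer: 2.0760

Derivation:
Step 0: x=[6.0000 7.0000 10.0000] v=[0.0000 0.0000 -1.0000]
Step 1: x=[5.8000 7.0400 9.9400] v=[-2.0000 0.4000 -0.6000]
Step 2: x=[5.4176 7.1132 9.9240] v=[-3.8240 0.7320 -0.1600]
Step 3: x=[4.8863 7.2087 9.9556] v=[-5.3128 0.9550 0.3157]
Step 4: x=[4.2525 7.3127 10.0373] v=[-6.3384 1.0399 0.8169]
Step 5: x=[3.5710 7.4100 10.1700] v=[-6.8153 0.9728 1.3271]
Max displacement = 2.0760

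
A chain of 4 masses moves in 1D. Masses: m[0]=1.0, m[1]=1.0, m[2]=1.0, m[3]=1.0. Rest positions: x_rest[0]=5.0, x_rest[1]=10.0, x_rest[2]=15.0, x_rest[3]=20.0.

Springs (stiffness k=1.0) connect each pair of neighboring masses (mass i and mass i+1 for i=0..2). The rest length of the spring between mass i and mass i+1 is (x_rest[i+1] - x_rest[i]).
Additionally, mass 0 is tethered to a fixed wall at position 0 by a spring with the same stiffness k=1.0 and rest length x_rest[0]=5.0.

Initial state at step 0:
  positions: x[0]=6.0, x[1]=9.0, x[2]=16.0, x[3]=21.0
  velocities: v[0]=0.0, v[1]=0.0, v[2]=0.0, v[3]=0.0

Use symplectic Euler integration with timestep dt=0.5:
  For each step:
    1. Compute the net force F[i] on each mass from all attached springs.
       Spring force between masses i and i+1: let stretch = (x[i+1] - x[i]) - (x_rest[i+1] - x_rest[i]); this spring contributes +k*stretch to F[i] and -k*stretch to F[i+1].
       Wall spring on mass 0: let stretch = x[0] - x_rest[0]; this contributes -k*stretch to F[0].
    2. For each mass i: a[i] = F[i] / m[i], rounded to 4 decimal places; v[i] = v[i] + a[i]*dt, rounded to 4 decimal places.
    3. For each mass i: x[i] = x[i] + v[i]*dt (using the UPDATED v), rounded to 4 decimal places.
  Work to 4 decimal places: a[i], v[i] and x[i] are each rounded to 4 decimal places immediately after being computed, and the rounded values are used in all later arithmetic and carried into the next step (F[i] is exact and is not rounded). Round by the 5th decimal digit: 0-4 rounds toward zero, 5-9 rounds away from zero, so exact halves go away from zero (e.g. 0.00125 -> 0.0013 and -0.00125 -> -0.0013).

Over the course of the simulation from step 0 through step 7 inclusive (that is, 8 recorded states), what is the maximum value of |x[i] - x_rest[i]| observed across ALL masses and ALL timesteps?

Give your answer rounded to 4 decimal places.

Step 0: x=[6.0000 9.0000 16.0000 21.0000] v=[0.0000 0.0000 0.0000 0.0000]
Step 1: x=[5.2500 10.0000 15.5000 21.0000] v=[-1.5000 2.0000 -1.0000 0.0000]
Step 2: x=[4.3750 11.1875 15.0000 20.8750] v=[-1.7500 2.3750 -1.0000 -0.2500]
Step 3: x=[4.1094 11.6250 15.0157 20.5313] v=[-0.5313 0.8750 0.0313 -0.6875]
Step 4: x=[4.6953 11.0313 15.5626 20.0587] v=[1.1718 -1.1875 1.0938 -0.9453]
Step 5: x=[5.6914 9.9864 16.1007 19.7120] v=[1.9922 -2.0899 1.0762 -0.6934]
Step 6: x=[6.3384 9.3963 16.0131 19.7125] v=[1.2940 -1.1803 -0.1753 0.0010]
Step 7: x=[6.1653 9.6959 15.1961 20.0382] v=[-0.3463 0.5992 -1.6340 0.6513]
Max displacement = 1.6250

Answer: 1.6250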